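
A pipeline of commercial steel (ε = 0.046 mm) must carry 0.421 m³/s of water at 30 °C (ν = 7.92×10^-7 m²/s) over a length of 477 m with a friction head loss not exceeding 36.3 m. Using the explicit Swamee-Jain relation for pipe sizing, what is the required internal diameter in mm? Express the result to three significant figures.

D ≈ 308 mm

Swamee-Jain (Type III): D = 0.66·[ε^1.25·(LQ²/(gh_f))^4.75 + ν·Q^9.4·(L/(gh_f))^5.2]^0.04
LQ²/(gh_f) = 0.2374; L/(gh_f) = 1.340
Term 1 = ε^1.25·(…)^4.75 = 4.09×10^-9; Term 2 = ν·Q^9.4·(…)^5.2 = 1.06×10^-9
D = 0.66·(4.09×10^-9 + 1.06×10^-9)^0.04 = 0.3076 m = 308 mm
Check: V = 5.66 m/s, Re = 2.20×10^6, f = 0.01360, h_f = 34.5 m ≈ 36.3 m ✓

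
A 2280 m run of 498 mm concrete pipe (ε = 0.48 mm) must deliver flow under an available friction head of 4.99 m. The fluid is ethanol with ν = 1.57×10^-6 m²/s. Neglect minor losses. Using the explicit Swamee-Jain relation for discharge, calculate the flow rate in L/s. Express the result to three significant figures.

Q ≈ 200 L/s

Swamee-Jain (Type II): Q = -0.965·√(gD⁵h_f/L)·ln[ε/(3.7D) + √(3.17ν²L/(gD³h_f))]
√(gD⁵h_f/L) = √(9.81·0.498⁵·4.99/2280) = 0.02564
ε/(3.7D) = 2.61×10^-4; √(3.17ν²L/(gD³h_f)) = 5.43×10^-5
Q = -0.965·0.02564·ln(3.148×10^-4) = 0.1995 m³/s
Check: V = 1.02 m/s, Re = 3.25×10^5, f = 0.02052, h_f = 5.03 m ≈ 4.99 m ✓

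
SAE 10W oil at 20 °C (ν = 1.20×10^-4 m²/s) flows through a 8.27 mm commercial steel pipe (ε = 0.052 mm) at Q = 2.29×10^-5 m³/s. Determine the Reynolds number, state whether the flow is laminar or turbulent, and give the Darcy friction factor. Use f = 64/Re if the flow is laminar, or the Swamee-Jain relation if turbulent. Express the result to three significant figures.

Re ≈ 29.4; laminar; f = 64/Re ≈ 2.18

V = 4Q/(πD²) = 0.4263 m/s
Re = VD/ν = 0.4263·0.00827/1.20×10^-4 = 29.4
Re < 2300 → laminar → f = 64/Re = 2.178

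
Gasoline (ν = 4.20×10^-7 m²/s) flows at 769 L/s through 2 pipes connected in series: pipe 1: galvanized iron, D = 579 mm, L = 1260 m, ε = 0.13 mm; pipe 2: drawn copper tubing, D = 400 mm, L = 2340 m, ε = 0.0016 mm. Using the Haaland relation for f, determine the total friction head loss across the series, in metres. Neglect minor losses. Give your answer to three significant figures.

H ≈ 114 m

Pipe 1: V = 2.921 m/s, Re = 4.03×10^6, ε/D = 2.25×10^-4, f = 0.01430, h_1 = f(L/D)V²/2g = 13.53 m
Pipe 2: V = 6.120 m/s, Re = 5.83×10^6, ε/D = 4.00×10^-6, f = 0.009028, h_2 = f(L/D)V²/2g = 100.8 m
Series → Q common, losses add: H = Σh = 114.3 m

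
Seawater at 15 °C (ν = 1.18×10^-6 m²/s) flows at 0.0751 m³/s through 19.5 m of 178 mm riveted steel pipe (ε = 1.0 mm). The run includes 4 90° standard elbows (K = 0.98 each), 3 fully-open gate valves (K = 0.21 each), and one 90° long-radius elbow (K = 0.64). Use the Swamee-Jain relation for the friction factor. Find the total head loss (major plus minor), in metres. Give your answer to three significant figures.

V = 4Q/(πD²) = 3.018 m/s; V²/2g = 0.4642 m
Re = 4.55×10^5, ε/D = 0.00562 → f = 0.03176 (Swamee-Jain)
Major: h_f = f(L/D)·V²/2g = 0.03176·109.6·0.4642 = 1.615 m
Minor: ΣK = 5.19; h_m = ΣK·V²/2g = 2.409 m
Total H_L = 1.615 + 2.409 = 4.025 m

H_L ≈ 4.02 m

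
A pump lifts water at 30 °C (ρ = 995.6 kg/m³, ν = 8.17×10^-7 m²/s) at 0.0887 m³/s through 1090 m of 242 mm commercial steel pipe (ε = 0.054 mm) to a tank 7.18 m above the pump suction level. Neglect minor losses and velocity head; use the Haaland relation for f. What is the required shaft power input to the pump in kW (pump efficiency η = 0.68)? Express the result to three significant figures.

V = 4Q/(πD²) = 1.928 m/s; Re = 5.71×10^5; ε/D = 2.23×10^-4; f = 0.01535
h_f = f(L/D)V²/2g = 13.10 m
Total head H = z + h_f = 7.18 + 13.10 = 20.28 m
P_hyd = ρgQH = 995.6·9.81·0.0887·20.28 = 17.57 kW
P_shaft = P_hyd/η = 17.57/0.68 = 25.84 kW

P_shaft ≈ 25.8 kW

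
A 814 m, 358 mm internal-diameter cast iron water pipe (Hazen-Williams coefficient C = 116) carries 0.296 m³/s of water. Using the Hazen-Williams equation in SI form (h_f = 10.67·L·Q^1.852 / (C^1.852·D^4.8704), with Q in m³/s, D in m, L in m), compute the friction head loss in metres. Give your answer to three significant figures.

h_f = 10.67·814·0.296^1.852 / (116^1.852·0.358^4.8704) = 20.37 m

h_f ≈ 20.4 m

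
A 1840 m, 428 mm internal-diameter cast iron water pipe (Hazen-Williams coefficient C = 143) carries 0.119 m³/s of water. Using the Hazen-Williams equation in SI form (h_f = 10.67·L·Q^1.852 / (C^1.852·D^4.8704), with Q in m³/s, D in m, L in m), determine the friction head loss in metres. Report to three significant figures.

h_f = 10.67·1840·0.119^1.852 / (143^1.852·0.428^4.8704) = 2.422 m

h_f ≈ 2.42 m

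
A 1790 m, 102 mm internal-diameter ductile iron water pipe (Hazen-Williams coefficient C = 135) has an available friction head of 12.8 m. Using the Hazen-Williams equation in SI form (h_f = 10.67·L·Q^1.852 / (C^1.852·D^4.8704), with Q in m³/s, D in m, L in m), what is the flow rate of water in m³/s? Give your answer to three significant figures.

Rearranging: Q = [h_f·C^1.852·D^4.8704 / (10.67·L)]^(1/1.852)
Q = [12.8·135^1.852·0.102^4.8704 / (10.67·1790)]^0.540 = 0.006448 m³/s

Q ≈ 0.00645 m³/s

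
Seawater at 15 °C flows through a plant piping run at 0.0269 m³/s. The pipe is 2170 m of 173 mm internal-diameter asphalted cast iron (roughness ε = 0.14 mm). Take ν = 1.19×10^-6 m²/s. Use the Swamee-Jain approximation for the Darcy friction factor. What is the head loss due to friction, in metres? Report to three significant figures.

h_f ≈ 17.3 m

V = 4Q/(πD²) = 4·0.0269/(π·0.173²) = 1.144 m/s
Re = VD/ν = 1.144·0.173/1.19×10^-6 = 1.66×10^5 → turbulent
ε/D = 0.14/173 = 8.09×10^-4
Swamee-Jain: f = 0.02068
h_f = f(L/D)V²/(2g) = 0.02068·(2170/0.173)·1.144²/(2·9.81) = 17.31 m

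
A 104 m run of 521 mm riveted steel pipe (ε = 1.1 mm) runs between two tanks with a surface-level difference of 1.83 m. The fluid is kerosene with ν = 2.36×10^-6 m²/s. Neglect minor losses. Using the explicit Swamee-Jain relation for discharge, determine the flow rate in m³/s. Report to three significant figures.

Swamee-Jain (Type II): Q = -0.965·√(gD⁵h_f/L)·ln[ε/(3.7D) + √(3.17ν²L/(gD³h_f))]
√(gD⁵h_f/L) = √(9.81·0.521⁵·1.83/104) = 0.08140
ε/(3.7D) = 5.71×10^-4; √(3.17ν²L/(gD³h_f)) = 2.69×10^-5
Q = -0.965·0.08140·ln(5.975×10^-4) = 0.5831 m³/s
Check: V = 2.74 m/s, Re = 6.04×10^5, f = 0.02416, h_f = 1.84 m ≈ 1.83 m ✓

Q ≈ 0.583 m³/s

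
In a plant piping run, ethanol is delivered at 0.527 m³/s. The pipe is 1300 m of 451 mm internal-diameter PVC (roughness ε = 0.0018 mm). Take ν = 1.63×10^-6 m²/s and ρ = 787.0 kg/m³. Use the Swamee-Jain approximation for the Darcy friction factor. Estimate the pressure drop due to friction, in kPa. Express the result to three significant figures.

V = 4Q/(πD²) = 4·0.527/(π·0.451²) = 3.299 m/s
Re = VD/ν = 3.299·0.451/1.63×10^-6 = 9.13×10^5 → turbulent
ε/D = 0.0018/451 = 3.99×10^-6
Swamee-Jain: f = 0.01188
h_f = f(L/D)V²/(2g) = 0.01188·(1300/0.451)·3.299²/(2·9.81) = 19.00 m
Δp = ρg·h_f = 787.0·9.81·19.00 = 146.7 kPa

Δp ≈ 147 kPa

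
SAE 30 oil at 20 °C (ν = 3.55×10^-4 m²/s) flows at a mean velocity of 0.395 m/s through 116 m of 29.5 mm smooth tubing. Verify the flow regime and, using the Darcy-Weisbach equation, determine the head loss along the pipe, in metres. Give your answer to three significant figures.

Re = VD/ν = 0.395·0.02950/3.55×10^-4 = 32.8 → laminar (Re < 2300)
f = 64/Re = 1.950
h_f = f(L/D)V²/(2g) = 1.950·(116/0.02950)·0.395²/(2·9.81) = 60.97 m

h_f ≈ 61.0 m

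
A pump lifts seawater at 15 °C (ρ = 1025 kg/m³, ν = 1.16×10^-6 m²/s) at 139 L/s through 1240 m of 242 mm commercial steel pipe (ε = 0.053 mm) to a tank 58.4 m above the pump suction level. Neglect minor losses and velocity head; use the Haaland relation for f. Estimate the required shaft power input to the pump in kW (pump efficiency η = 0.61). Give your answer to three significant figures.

P_shaft ≈ 217 kW

V = 4Q/(πD²) = 3.022 m/s; Re = 6.30×10^5; ε/D = 2.19×10^-4; f = 0.01520
h_f = f(L/D)V²/2g = 36.26 m
Total head H = z + h_f = 58.4 + 36.26 = 94.66 m
P_hyd = ρgQH = 1025·9.81·0.139·94.66 = 132.3 kW
P_shaft = P_hyd/η = 132.3/0.61 = 216.9 kW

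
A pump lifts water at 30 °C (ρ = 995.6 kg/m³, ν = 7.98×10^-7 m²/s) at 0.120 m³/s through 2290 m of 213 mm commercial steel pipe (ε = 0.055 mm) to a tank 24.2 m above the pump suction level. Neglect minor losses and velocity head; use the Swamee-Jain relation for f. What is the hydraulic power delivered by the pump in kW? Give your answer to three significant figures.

V = 4Q/(πD²) = 3.368 m/s; Re = 8.99×10^5; ε/D = 2.58×10^-4; f = 0.01545
h_f = f(L/D)V²/2g = 96.02 m
Total head H = z + h_f = 24.2 + 96.02 = 120.2 m
P_hyd = ρgQH = 995.6·9.81·0.120·120.2 = 140.9 kW

P_hyd ≈ 141 kW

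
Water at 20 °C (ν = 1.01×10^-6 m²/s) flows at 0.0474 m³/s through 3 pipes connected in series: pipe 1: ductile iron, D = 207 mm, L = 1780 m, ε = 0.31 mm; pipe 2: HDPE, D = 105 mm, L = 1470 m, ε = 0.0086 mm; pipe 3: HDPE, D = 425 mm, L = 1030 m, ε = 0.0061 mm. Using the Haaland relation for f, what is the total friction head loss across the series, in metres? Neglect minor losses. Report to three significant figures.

H ≈ 316 m

Pipe 1: V = 1.408 m/s, Re = 2.89×10^5, ε/D = 0.00150, f = 0.02243, h_1 = f(L/D)V²/2g = 19.50 m
Pipe 2: V = 5.474 m/s, Re = 5.69×10^5, ε/D = 8.19×10^-5, f = 0.01384, h_2 = f(L/D)V²/2g = 295.9 m
Pipe 3: V = 0.3341 m/s, Re = 1.41×10^5, ε/D = 1.44×10^-5, f = 0.01669, h_3 = f(L/D)V²/2g = 0.2301 m
Series → Q common, losses add: H = Σh = 315.6 m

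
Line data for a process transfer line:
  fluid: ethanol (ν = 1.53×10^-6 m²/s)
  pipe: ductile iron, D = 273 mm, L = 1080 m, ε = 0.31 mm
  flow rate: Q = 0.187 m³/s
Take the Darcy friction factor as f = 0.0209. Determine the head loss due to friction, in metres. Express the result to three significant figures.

h_f ≈ 43.0 m

V = 4Q/(πD²) = 4·0.187/(π·0.273²) = 3.195 m/s
h_f = f(L/D)V²/(2g) = 0.02090·(1080/0.273)·3.195²/(2·9.81) = 43.01 m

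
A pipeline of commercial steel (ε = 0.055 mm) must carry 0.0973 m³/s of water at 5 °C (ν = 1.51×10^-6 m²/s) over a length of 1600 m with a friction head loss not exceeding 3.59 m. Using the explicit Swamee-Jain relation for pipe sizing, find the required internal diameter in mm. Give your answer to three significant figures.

D ≈ 361 mm

Swamee-Jain (Type III): D = 0.66·[ε^1.25·(LQ²/(gh_f))^4.75 + ν·Q^9.4·(L/(gh_f))^5.2]^0.04
LQ²/(gh_f) = 0.4301; L/(gh_f) = 45.43
Term 1 = ε^1.25·(…)^4.75 = 8.61×10^-8; Term 2 = ν·Q^9.4·(…)^5.2 = 1.93×10^-7
D = 0.66·(8.61×10^-8 + 1.93×10^-7)^0.04 = 0.3609 m = 361 mm
Check: V = 0.951 m/s, Re = 2.27×10^5, f = 0.01649, h_f = 3.37 m ≈ 3.59 m ✓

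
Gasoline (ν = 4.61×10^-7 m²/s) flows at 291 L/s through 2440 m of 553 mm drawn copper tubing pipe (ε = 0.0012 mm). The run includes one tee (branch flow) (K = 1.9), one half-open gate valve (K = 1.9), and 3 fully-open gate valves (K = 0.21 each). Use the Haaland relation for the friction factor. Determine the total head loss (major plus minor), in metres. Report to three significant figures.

H_L ≈ 3.94 m

V = 4Q/(πD²) = 1.212 m/s; V²/2g = 0.07482 m
Re = 1.45×10^6, ε/D = 2.17×10^-6 → f = 0.01094 (Haaland)
Major: h_f = f(L/D)·V²/2g = 0.01094·4412·0.07482 = 3.610 m
Minor: ΣK = 4.43; h_m = ΣK·V²/2g = 0.3314 m
Total H_L = 3.610 + 0.3314 = 3.941 m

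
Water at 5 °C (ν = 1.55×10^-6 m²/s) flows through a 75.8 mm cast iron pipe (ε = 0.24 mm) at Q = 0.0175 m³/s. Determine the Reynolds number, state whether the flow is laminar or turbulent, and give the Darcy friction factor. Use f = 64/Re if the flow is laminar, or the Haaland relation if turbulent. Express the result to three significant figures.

Re ≈ 1.90×10^5; turbulent; f ≈ 0.0272

V = 4Q/(πD²) = 3.878 m/s
Re = VD/ν = 3.878·0.0758/1.55×10^-6 = 1.90×10^5
Re > 4000 → turbulent; ε/D = 0.00317
Haaland: f = 0.02723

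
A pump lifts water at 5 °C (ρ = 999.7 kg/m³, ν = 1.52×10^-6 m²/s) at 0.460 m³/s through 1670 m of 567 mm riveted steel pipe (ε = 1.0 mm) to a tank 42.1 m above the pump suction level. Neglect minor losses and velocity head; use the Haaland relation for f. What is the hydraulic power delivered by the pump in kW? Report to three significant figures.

P_hyd ≈ 242 kW

V = 4Q/(πD²) = 1.822 m/s; Re = 6.80×10^5; ε/D = 0.00176; f = 0.02296
h_f = f(L/D)V²/2g = 11.44 m
Total head H = z + h_f = 42.1 + 11.44 = 53.54 m
P_hyd = ρgQH = 999.7·9.81·0.460·53.54 = 241.5 kW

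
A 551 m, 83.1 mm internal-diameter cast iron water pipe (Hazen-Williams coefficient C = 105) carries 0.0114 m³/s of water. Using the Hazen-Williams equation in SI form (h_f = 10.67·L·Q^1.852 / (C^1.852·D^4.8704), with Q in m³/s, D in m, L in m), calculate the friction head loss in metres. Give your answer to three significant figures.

h_f ≈ 48.9 m

h_f = 10.67·551·0.0114^1.852 / (105^1.852·0.0831^4.8704) = 48.91 m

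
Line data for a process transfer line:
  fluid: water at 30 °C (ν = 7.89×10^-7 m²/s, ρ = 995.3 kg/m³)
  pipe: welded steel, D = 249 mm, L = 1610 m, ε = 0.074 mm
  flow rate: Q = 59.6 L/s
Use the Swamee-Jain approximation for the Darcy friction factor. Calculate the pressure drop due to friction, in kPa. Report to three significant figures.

V = 4Q/(πD²) = 4·0.0596/(π·0.249²) = 1.224 m/s
Re = VD/ν = 1.224·0.249/7.89×10^-7 = 3.86×10^5 → turbulent
ε/D = 0.074/249 = 2.97×10^-4
Swamee-Jain: f = 0.01667
h_f = f(L/D)V²/(2g) = 0.01667·(1610/0.249)·1.224²/(2·9.81) = 8.230 m
Δp = ρg·h_f = 995.3·9.81·8.230 = 80.36 kPa

Δp ≈ 80.4 kPa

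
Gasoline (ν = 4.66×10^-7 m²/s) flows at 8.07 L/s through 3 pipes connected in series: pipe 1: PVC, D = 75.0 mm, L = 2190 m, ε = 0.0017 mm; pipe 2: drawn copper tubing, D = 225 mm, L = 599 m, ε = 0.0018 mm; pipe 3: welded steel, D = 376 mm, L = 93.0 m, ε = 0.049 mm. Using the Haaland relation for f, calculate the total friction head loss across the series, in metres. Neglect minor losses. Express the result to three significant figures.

Pipe 1: V = 1.827 m/s, Re = 2.94×10^5, ε/D = 2.27×10^-5, f = 0.01458, h_1 = f(L/D)V²/2g = 72.43 m
Pipe 2: V = 0.2030 m/s, Re = 9.80×10^4, ε/D = 8.00×10^-6, f = 0.01793, h_2 = f(L/D)V²/2g = 0.1002 m
Pipe 3: V = 0.07268 m/s, Re = 5.86×10^4, ε/D = 1.30×10^-4, f = 0.02040, h_3 = f(L/D)V²/2g = 0.001359 m
Series → Q common, losses add: H = Σh = 72.53 m

H ≈ 72.5 m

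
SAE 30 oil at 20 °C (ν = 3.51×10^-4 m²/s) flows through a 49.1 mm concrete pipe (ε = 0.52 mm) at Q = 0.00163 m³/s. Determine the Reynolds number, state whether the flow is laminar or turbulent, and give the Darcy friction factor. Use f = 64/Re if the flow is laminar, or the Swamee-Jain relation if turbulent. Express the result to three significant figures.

V = 4Q/(πD²) = 0.8609 m/s
Re = VD/ν = 0.8609·0.0491/3.51×10^-4 = 120
Re < 2300 → laminar → f = 64/Re = 0.5315

Re ≈ 120; laminar; f = 64/Re ≈ 0.531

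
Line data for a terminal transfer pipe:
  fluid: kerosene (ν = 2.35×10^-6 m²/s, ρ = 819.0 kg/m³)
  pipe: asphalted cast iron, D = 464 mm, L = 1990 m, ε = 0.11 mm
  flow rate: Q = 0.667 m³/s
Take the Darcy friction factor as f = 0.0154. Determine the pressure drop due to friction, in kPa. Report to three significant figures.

Δp ≈ 421 kPa

V = 4Q/(πD²) = 4·0.667/(π·0.464²) = 3.945 m/s
h_f = f(L/D)V²/(2g) = 0.01540·(1990/0.464)·3.945²/(2·9.81) = 52.38 m
Δp = ρg·h_f = 819.0·9.81·52.38 = 420.8 kPa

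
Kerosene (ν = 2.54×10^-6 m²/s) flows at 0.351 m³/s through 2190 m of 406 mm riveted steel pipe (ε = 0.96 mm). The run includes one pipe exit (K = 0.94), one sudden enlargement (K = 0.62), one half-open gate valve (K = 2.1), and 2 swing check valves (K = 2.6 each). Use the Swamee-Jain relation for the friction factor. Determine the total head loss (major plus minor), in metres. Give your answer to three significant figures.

V = 4Q/(πD²) = 2.711 m/s; V²/2g = 0.3747 m
Re = 4.33×10^5, ε/D = 0.00236 → f = 0.02499 (Swamee-Jain)
Major: h_f = f(L/D)·V²/2g = 0.02499·5394·0.3747 = 50.51 m
Minor: ΣK = 8.86; h_m = ΣK·V²/2g = 3.319 m
Total H_L = 50.51 + 3.319 = 53.83 m

H_L ≈ 53.8 m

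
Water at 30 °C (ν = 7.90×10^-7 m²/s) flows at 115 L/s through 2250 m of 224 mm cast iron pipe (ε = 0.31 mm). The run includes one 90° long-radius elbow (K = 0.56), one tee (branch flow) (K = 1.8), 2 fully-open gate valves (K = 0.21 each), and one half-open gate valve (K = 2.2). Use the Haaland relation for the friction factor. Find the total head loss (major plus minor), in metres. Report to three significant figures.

H_L ≈ 96.3 m

V = 4Q/(πD²) = 2.918 m/s; V²/2g = 0.4340 m
Re = 8.27×10^5, ε/D = 0.00138 → f = 0.02158 (Haaland)
Major: h_f = f(L/D)·V²/2g = 0.02158·10045·0.4340 = 94.09 m
Minor: ΣK = 4.98; h_m = ΣK·V²/2g = 2.161 m
Total H_L = 94.09 + 2.161 = 96.26 m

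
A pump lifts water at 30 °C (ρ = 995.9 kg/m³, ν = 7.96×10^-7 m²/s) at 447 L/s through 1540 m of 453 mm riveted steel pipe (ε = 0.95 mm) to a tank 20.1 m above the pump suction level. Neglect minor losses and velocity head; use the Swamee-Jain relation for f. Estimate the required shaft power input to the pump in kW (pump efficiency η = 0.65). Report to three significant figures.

P_shaft ≈ 349 kW

V = 4Q/(πD²) = 2.773 m/s; Re = 1.58×10^6; ε/D = 0.00210; f = 0.02389
h_f = f(L/D)V²/2g = 31.84 m
Total head H = z + h_f = 20.1 + 31.84 = 51.94 m
P_hyd = ρgQH = 995.9·9.81·0.447·51.94 = 226.8 kW
P_shaft = P_hyd/η = 226.8/0.65 = 348.9 kW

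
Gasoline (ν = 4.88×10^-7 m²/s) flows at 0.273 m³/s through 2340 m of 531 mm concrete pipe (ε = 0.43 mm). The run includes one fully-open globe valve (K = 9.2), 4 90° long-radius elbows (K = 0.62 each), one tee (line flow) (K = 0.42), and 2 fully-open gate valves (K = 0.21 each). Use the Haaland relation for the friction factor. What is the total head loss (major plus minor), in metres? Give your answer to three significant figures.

H_L ≈ 7.43 m

V = 4Q/(πD²) = 1.233 m/s; V²/2g = 0.07746 m
Re = 1.34×10^6, ε/D = 8.10×10^-4 → f = 0.01893 (Haaland)
Major: h_f = f(L/D)·V²/2g = 0.01893·4407·0.07746 = 6.463 m
Minor: ΣK = 12.5; h_m = ΣK·V²/2g = 0.9698 m
Total H_L = 6.463 + 0.9698 = 7.433 m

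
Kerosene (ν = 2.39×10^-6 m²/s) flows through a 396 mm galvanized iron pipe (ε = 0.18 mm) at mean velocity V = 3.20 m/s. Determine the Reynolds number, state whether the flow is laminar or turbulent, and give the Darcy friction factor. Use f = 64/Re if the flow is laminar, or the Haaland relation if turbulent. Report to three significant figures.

Re = VD/ν = 3.200·0.396/2.39×10^-6 = 5.30×10^5
Re > 4000 → turbulent; ε/D = 4.55×10^-4
Haaland: f = 0.01723

Re ≈ 5.30×10^5; turbulent; f ≈ 0.0172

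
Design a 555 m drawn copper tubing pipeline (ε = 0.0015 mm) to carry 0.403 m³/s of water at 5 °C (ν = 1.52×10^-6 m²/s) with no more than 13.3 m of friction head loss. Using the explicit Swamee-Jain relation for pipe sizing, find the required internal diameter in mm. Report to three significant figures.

D ≈ 371 mm

Swamee-Jain (Type III): D = 0.66·[ε^1.25·(LQ²/(gh_f))^4.75 + ν·Q^9.4·(L/(gh_f))^5.2]^0.04
LQ²/(gh_f) = 0.6908; L/(gh_f) = 4.254
Term 1 = ε^1.25·(…)^4.75 = 9.06×10^-9; Term 2 = ν·Q^9.4·(…)^5.2 = 5.51×10^-7
D = 0.66·(9.06×10^-9 + 5.51×10^-7)^0.04 = 0.3711 m = 371 mm
Check: V = 3.73 m/s, Re = 9.10×10^5, f = 0.01189, h_f = 12.6 m ≈ 13.3 m ✓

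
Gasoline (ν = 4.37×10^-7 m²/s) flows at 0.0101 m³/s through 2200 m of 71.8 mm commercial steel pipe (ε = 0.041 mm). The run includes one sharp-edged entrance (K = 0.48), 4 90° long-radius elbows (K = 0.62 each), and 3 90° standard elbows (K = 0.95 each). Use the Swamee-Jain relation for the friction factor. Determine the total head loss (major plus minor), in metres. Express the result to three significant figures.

H_L ≈ 181 m

V = 4Q/(πD²) = 2.494 m/s; V²/2g = 0.3172 m
Re = 4.10×10^5, ε/D = 5.71×10^-4 → f = 0.01839 (Swamee-Jain)
Major: h_f = f(L/D)·V²/2g = 0.01839·30641·0.3172 = 178.7 m
Minor: ΣK = 5.81; h_m = ΣK·V²/2g = 1.843 m
Total H_L = 178.7 + 1.843 = 180.5 m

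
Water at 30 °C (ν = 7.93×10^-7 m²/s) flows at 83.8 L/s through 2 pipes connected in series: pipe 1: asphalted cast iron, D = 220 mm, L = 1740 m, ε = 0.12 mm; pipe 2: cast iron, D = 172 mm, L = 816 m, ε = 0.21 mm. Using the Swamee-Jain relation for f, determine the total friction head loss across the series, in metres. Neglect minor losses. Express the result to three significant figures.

Pipe 1: V = 2.204 m/s, Re = 6.12×10^5, ε/D = 5.45×10^-4, f = 0.01790, h_1 = f(L/D)V²/2g = 35.06 m
Pipe 2: V = 3.607 m/s, Re = 7.82×10^5, ε/D = 0.00122, f = 0.02106, h_2 = f(L/D)V²/2g = 66.23 m
Series → Q common, losses add: H = Σh = 101.3 m

H ≈ 101 m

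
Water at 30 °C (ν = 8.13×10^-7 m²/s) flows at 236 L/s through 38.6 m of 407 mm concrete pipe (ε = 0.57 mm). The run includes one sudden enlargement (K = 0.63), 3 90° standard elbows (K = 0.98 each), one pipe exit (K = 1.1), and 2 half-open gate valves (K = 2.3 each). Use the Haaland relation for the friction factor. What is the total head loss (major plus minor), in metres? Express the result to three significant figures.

H_L ≈ 1.90 m

V = 4Q/(πD²) = 1.814 m/s; V²/2g = 0.1677 m
Re = 9.08×10^5, ε/D = 0.00140 → f = 0.02162 (Haaland)
Major: h_f = f(L/D)·V²/2g = 0.02162·94.84·0.1677 = 0.3439 m
Minor: ΣK = 9.27; h_m = ΣK·V²/2g = 1.555 m
Total H_L = 0.3439 + 1.555 = 1.899 m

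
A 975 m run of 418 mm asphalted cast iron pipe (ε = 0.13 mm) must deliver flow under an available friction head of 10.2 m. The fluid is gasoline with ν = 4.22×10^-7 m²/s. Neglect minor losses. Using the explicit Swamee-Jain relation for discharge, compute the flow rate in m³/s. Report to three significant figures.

Q ≈ 0.324 m³/s

Swamee-Jain (Type II): Q = -0.965·√(gD⁵h_f/L)·ln[ε/(3.7D) + √(3.17ν²L/(gD³h_f))]
√(gD⁵h_f/L) = √(9.81·0.418⁵·10.2/975) = 0.03619
ε/(3.7D) = 8.41×10^-5; √(3.17ν²L/(gD³h_f)) = 8.68×10^-6
Q = -0.965·0.03619·ln(9.273×10^-5) = 0.3243 m³/s
Check: V = 2.36 m/s, Re = 2.34×10^6, f = 0.01544, h_f = 10.3 m ≈ 10.2 m ✓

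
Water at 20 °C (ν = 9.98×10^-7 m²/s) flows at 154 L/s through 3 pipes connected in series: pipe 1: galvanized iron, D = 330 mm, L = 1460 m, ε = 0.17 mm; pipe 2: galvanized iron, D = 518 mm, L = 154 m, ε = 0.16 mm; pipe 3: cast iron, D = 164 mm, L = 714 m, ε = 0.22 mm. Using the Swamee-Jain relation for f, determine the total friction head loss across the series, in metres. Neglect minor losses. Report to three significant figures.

Pipe 1: V = 1.801 m/s, Re = 5.95×10^5, ε/D = 5.15×10^-4, f = 0.01773, h_1 = f(L/D)V²/2g = 12.96 m
Pipe 2: V = 0.7308 m/s, Re = 3.79×10^5, ε/D = 3.09×10^-4, f = 0.01678, h_2 = f(L/D)V²/2g = 0.1358 m
Pipe 3: V = 7.290 m/s, Re = 1.20×10^6, ε/D = 0.00134, f = 0.02140, h_3 = f(L/D)V²/2g = 252.4 m
Series → Q common, losses add: H = Σh = 265.5 m

H ≈ 265 m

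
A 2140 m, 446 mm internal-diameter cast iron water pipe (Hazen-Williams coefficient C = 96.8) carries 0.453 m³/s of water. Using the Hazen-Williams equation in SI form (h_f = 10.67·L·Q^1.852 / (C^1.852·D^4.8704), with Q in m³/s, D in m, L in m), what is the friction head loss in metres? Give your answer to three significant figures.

h_f ≈ 56.5 m

h_f = 10.67·2140·0.453^1.852 / (96.8^1.852·0.446^4.8704) = 56.46 m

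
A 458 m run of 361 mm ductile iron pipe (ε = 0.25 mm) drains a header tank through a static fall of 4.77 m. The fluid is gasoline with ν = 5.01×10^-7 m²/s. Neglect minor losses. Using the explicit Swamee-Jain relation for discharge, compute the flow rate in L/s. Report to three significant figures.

Swamee-Jain (Type II): Q = -0.965·√(gD⁵h_f/L)·ln[ε/(3.7D) + √(3.17ν²L/(gD³h_f))]
√(gD⁵h_f/L) = √(9.81·0.361⁵·4.77/458) = 0.02503
ε/(3.7D) = 1.87×10^-4; √(3.17ν²L/(gD³h_f)) = 1.29×10^-5
Q = -0.965·0.02503·ln(2.000×10^-4) = 0.2057 m³/s
Check: V = 2.01 m/s, Re = 1.45×10^6, f = 0.01835, h_f = 4.79 m ≈ 4.77 m ✓

Q ≈ 206 L/s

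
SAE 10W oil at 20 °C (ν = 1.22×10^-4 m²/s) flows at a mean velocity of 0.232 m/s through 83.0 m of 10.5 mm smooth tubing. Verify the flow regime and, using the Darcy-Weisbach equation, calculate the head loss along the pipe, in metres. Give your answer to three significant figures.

Re = VD/ν = 0.232·0.01050/1.22×10^-4 = 20.0 → laminar (Re < 2300)
f = 64/Re = 3.205
h_f = f(L/D)V²/(2g) = 3.205·(83.0/0.01050)·0.232²/(2·9.81) = 69.51 m

h_f ≈ 69.5 m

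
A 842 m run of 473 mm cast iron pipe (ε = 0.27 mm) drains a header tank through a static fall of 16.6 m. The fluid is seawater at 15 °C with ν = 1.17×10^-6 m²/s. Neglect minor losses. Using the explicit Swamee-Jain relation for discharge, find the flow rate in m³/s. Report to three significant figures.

Swamee-Jain (Type II): Q = -0.965·√(gD⁵h_f/L)·ln[ε/(3.7D) + √(3.17ν²L/(gD³h_f))]
√(gD⁵h_f/L) = √(9.81·0.473⁵·16.6/842) = 0.06767
ε/(3.7D) = 1.54×10^-4; √(3.17ν²L/(gD³h_f)) = 1.46×10^-5
Q = -0.965·0.06767·ln(1.688×10^-4) = 0.5672 m³/s
Check: V = 3.23 m/s, Re = 1.31×10^6, f = 0.01765, h_f = 16.7 m ≈ 16.6 m ✓

Q ≈ 0.567 m³/s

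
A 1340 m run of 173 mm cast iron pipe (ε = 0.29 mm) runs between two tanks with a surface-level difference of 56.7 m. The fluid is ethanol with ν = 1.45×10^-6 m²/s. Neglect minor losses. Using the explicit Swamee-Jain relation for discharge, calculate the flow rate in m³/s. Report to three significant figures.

Q ≈ 0.0587 m³/s

Swamee-Jain (Type II): Q = -0.965·√(gD⁵h_f/L)·ln[ε/(3.7D) + √(3.17ν²L/(gD³h_f))]
√(gD⁵h_f/L) = √(9.81·0.173⁵·56.7/1340) = 0.008020
ε/(3.7D) = 4.53×10^-4; √(3.17ν²L/(gD³h_f)) = 5.57×10^-5
Q = -0.965·0.008020·ln(5.087×10^-4) = 0.05869 m³/s
Check: V = 2.50 m/s, Re = 2.98×10^5, f = 0.02319, h_f = 57.1 m ≈ 56.7 m ✓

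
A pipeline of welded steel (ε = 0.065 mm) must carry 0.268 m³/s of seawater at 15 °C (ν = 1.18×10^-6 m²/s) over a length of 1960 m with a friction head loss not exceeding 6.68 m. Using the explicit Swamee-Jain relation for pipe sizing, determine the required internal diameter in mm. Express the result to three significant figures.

Swamee-Jain (Type III): D = 0.66·[ε^1.25·(LQ²/(gh_f))^4.75 + ν·Q^9.4·(L/(gh_f))^5.2]^0.04
LQ²/(gh_f) = 2.148; L/(gh_f) = 29.91
Term 1 = ε^1.25·(…)^4.75 = 2.21×10^-4; Term 2 = ν·Q^9.4·(…)^5.2 = 2.35×10^-4
D = 0.66·(2.21×10^-4 + 2.35×10^-4)^0.04 = 0.4851 m = 485 mm
Check: V = 1.45 m/s, Re = 5.96×10^5, f = 0.01459, h_f = 6.32 m ≈ 6.68 m ✓

D ≈ 485 mm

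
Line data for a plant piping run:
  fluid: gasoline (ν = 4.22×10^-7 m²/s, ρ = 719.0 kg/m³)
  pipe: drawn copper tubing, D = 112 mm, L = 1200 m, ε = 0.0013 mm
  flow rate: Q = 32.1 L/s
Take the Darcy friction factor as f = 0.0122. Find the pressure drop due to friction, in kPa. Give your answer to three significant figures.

Δp ≈ 499 kPa

V = 4Q/(πD²) = 4·0.0321/(π·0.112²) = 3.258 m/s
h_f = f(L/D)V²/(2g) = 0.01220·(1200/0.112)·3.258²/(2·9.81) = 70.73 m
Δp = ρg·h_f = 719.0·9.81·70.73 = 498.9 kPa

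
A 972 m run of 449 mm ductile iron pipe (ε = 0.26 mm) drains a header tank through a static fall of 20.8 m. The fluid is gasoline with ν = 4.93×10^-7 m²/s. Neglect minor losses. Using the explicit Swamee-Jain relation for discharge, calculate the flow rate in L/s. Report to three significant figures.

Q ≈ 521 L/s

Swamee-Jain (Type II): Q = -0.965·√(gD⁵h_f/L)·ln[ε/(3.7D) + √(3.17ν²L/(gD³h_f))]
√(gD⁵h_f/L) = √(9.81·0.449⁵·20.8/972) = 0.06189
ε/(3.7D) = 1.57×10^-4; √(3.17ν²L/(gD³h_f)) = 6.37×10^-6
Q = -0.965·0.06189·ln(1.629×10^-4) = 0.5210 m³/s
Check: V = 3.29 m/s, Re = 3.00×10^6, f = 0.01747, h_f = 20.9 m ≈ 20.8 m ✓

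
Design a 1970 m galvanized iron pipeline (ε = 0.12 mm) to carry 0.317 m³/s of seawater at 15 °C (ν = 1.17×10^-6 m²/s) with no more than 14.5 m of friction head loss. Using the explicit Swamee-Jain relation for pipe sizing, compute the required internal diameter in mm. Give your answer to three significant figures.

D ≈ 453 mm

Swamee-Jain (Type III): D = 0.66·[ε^1.25·(LQ²/(gh_f))^4.75 + ν·Q^9.4·(L/(gh_f))^5.2]^0.04
LQ²/(gh_f) = 1.392; L/(gh_f) = 13.85
Term 1 = ε^1.25·(…)^4.75 = 6.04×10^-5; Term 2 = ν·Q^9.4·(…)^5.2 = 2.06×10^-5
D = 0.66·(6.04×10^-5 + 2.06×10^-5)^0.04 = 0.4528 m = 453 mm
Check: V = 1.97 m/s, Re = 7.62×10^5, f = 0.01565, h_f = 13.5 m ≈ 14.5 m ✓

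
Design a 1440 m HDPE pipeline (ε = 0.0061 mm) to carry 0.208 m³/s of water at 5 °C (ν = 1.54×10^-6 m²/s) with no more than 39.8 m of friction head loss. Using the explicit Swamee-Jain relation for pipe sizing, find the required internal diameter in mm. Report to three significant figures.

Swamee-Jain (Type III): D = 0.66·[ε^1.25·(LQ²/(gh_f))^4.75 + ν·Q^9.4·(L/(gh_f))^5.2]^0.04
LQ²/(gh_f) = 0.1596; L/(gh_f) = 3.688
Term 1 = ε^1.25·(…)^4.75 = 4.96×10^-11; Term 2 = ν·Q^9.4·(…)^5.2 = 5.31×10^-10
D = 0.66·(4.96×10^-11 + 5.31×10^-10)^0.04 = 0.2819 m = 282 mm
Check: V = 3.33 m/s, Re = 6.10×10^5, f = 0.01302, h_f = 37.7 m ≈ 39.8 m ✓

D ≈ 282 mm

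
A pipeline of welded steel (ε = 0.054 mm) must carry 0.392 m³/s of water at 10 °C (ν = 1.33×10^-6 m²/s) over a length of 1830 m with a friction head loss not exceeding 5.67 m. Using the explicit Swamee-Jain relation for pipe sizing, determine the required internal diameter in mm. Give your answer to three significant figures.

Swamee-Jain (Type III): D = 0.66·[ε^1.25·(LQ²/(gh_f))^4.75 + ν·Q^9.4·(L/(gh_f))^5.2]^0.04
LQ²/(gh_f) = 5.056; L/(gh_f) = 32.90
Term 1 = ε^1.25·(…)^4.75 = 0.0102; Term 2 = ν·Q^9.4·(…)^5.2 = 0.0155
D = 0.66·(0.0102 + 0.0155)^0.04 = 0.5701 m = 570 mm
Check: V = 1.54 m/s, Re = 6.58×10^5, f = 0.01397, h_f = 5.39 m ≈ 5.67 m ✓

D ≈ 570 mm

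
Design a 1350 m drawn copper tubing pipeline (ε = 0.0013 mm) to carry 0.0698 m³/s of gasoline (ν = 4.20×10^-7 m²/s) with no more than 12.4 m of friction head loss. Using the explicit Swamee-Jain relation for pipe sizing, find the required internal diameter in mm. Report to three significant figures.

Swamee-Jain (Type III): D = 0.66·[ε^1.25·(LQ²/(gh_f))^4.75 + ν·Q^9.4·(L/(gh_f))^5.2]^0.04
LQ²/(gh_f) = 0.05407; L/(gh_f) = 11.10
Term 1 = ε^1.25·(…)^4.75 = 4.21×10^-14; Term 2 = ν·Q^9.4·(…)^5.2 = 1.55×10^-12
D = 0.66·(4.21×10^-14 + 1.55×10^-12)^0.04 = 0.2227 m = 223 mm
Check: V = 1.79 m/s, Re = 9.50×10^5, f = 0.01185, h_f = 11.8 m ≈ 12.4 m ✓

D ≈ 223 mm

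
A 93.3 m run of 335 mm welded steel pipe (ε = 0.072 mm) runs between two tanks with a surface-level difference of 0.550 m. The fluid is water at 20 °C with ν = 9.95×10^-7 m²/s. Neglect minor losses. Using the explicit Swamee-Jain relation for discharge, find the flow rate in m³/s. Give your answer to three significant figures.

Q ≈ 0.139 m³/s

Swamee-Jain (Type II): Q = -0.965·√(gD⁵h_f/L)·ln[ε/(3.7D) + √(3.17ν²L/(gD³h_f))]
√(gD⁵h_f/L) = √(9.81·0.335⁵·0.550/93.3) = 0.01562
ε/(3.7D) = 5.81×10^-5; √(3.17ν²L/(gD³h_f)) = 3.80×10^-5
Q = -0.965·0.01562·ln(9.608×10^-5) = 0.1394 m³/s
Check: V = 1.58 m/s, Re = 5.33×10^5, f = 0.01557, h_f = 0.553 m ≈ 0.550 m ✓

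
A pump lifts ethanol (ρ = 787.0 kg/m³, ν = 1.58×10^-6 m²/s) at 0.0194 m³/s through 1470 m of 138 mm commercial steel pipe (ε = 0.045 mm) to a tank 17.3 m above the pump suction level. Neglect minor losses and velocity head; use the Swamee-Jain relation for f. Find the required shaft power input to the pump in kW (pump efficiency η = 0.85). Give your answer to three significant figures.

V = 4Q/(πD²) = 1.297 m/s; Re = 1.13×10^5; ε/D = 3.26×10^-4; f = 0.01927
h_f = f(L/D)V²/2g = 17.61 m
Total head H = z + h_f = 17.3 + 17.61 = 34.91 m
P_hyd = ρgQH = 787.0·9.81·0.0194·34.91 = 5.228 kW
P_shaft = P_hyd/η = 5.228/0.85 = 6.151 kW

P_shaft ≈ 6.15 kW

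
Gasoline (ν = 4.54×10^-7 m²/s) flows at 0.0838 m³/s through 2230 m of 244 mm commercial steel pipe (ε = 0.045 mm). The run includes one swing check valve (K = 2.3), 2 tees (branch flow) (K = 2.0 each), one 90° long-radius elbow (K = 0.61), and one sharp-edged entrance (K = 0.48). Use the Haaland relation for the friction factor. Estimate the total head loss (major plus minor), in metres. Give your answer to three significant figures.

V = 4Q/(πD²) = 1.792 m/s; V²/2g = 0.1637 m
Re = 9.63×10^5, ε/D = 1.84×10^-4 → f = 0.01445 (Haaland)
Major: h_f = f(L/D)·V²/2g = 0.01445·9139·0.1637 = 21.62 m
Minor: ΣK = 7.39; h_m = ΣK·V²/2g = 1.210 m
Total H_L = 21.62 + 1.210 = 22.83 m

H_L ≈ 22.8 m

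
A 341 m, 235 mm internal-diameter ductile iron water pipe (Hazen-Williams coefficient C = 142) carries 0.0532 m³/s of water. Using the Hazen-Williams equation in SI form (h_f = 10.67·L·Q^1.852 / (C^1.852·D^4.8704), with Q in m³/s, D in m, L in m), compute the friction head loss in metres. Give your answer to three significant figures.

h_f ≈ 1.90 m

h_f = 10.67·341·0.0532^1.852 / (142^1.852·0.235^4.8704) = 1.899 m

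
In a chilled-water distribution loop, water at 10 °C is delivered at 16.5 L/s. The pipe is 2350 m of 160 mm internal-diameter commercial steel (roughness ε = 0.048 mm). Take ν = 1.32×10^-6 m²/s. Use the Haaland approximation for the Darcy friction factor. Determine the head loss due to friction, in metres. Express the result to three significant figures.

h_f ≈ 9.69 m

V = 4Q/(πD²) = 4·0.0165/(π·0.160²) = 0.8206 m/s
Re = VD/ν = 0.8206·0.160/1.32×10^-6 = 9.95×10^4 → turbulent
ε/D = 0.048/160 = 3.00×10^-4
Haaland: f = 0.01921
h_f = f(L/D)V²/(2g) = 0.01921·(2350/0.160)·0.8206²/(2·9.81) = 9.685 m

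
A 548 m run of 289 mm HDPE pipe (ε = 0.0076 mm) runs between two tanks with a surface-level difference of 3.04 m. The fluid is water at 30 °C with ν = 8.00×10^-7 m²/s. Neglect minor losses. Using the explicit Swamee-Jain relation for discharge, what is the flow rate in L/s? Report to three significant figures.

Swamee-Jain (Type II): Q = -0.965·√(gD⁵h_f/L)·ln[ε/(3.7D) + √(3.17ν²L/(gD³h_f))]
√(gD⁵h_f/L) = √(9.81·0.289⁵·3.04/548) = 0.01047
ε/(3.7D) = 7.11×10^-6; √(3.17ν²L/(gD³h_f)) = 3.93×10^-5
Q = -0.965·0.01047·ln(4.641×10^-5) = 0.1009 m³/s
Check: V = 1.54 m/s, Re = 5.55×10^5, f = 0.01328, h_f = 3.03 m ≈ 3.04 m ✓

Q ≈ 101 L/s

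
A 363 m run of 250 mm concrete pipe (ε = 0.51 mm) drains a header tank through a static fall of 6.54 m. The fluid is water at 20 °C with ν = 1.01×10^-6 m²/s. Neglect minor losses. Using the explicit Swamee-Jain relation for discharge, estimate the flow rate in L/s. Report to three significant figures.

Swamee-Jain (Type II): Q = -0.965·√(gD⁵h_f/L)·ln[ε/(3.7D) + √(3.17ν²L/(gD³h_f))]
√(gD⁵h_f/L) = √(9.81·0.250⁵·6.54/363) = 0.01314
ε/(3.7D) = 5.51×10^-4; √(3.17ν²L/(gD³h_f)) = 3.42×10^-5
Q = -0.965·0.01314·ln(5.856×10^-4) = 0.09436 m³/s
Check: V = 1.92 m/s, Re = 4.76×10^5, f = 0.02404, h_f = 6.57 m ≈ 6.54 m ✓

Q ≈ 94.4 L/s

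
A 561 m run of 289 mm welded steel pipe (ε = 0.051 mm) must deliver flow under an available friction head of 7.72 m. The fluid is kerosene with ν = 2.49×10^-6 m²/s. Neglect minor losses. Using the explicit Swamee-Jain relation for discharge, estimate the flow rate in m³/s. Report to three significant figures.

Q ≈ 0.143 m³/s

Swamee-Jain (Type II): Q = -0.965·√(gD⁵h_f/L)·ln[ε/(3.7D) + √(3.17ν²L/(gD³h_f))]
√(gD⁵h_f/L) = √(9.81·0.289⁵·7.72/561) = 0.01650
ε/(3.7D) = 4.77×10^-5; √(3.17ν²L/(gD³h_f)) = 7.77×10^-5
Q = -0.965·0.01650·ln(1.254×10^-4) = 0.1430 m³/s
Check: V = 2.18 m/s, Re = 2.53×10^5, f = 0.01645, h_f = 7.74 m ≈ 7.72 m ✓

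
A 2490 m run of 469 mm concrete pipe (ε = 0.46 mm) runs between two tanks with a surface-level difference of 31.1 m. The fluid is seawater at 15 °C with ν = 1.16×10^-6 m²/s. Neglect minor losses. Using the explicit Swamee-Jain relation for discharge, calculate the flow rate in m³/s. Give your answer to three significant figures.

Q ≈ 0.416 m³/s

Swamee-Jain (Type II): Q = -0.965·√(gD⁵h_f/L)·ln[ε/(3.7D) + √(3.17ν²L/(gD³h_f))]
√(gD⁵h_f/L) = √(9.81·0.469⁵·31.1/2490) = 0.05273
ε/(3.7D) = 2.65×10^-4; √(3.17ν²L/(gD³h_f)) = 1.84×10^-5
Q = -0.965·0.05273·ln(2.835×10^-4) = 0.4156 m³/s
Check: V = 2.41 m/s, Re = 9.73×10^5, f = 0.01995, h_f = 31.3 m ≈ 31.1 m ✓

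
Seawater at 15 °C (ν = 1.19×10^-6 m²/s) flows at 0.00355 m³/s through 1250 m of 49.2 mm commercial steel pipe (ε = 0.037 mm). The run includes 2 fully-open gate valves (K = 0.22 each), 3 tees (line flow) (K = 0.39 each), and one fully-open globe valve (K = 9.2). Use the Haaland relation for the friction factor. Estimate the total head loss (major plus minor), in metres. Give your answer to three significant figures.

V = 4Q/(πD²) = 1.867 m/s; V²/2g = 0.1777 m
Re = 7.72×10^4, ε/D = 7.52×10^-4 → f = 0.02170 (Haaland)
Major: h_f = f(L/D)·V²/2g = 0.02170·25407·0.1777 = 97.96 m
Minor: ΣK = 10.8; h_m = ΣK·V²/2g = 1.921 m
Total H_L = 97.96 + 1.921 = 99.88 m

H_L ≈ 99.9 m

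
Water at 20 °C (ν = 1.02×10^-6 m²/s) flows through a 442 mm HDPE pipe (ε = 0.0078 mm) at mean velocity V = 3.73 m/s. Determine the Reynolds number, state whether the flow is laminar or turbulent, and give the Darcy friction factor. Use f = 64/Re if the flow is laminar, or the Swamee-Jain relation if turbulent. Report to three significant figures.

Re = VD/ν = 3.730·0.442/1.02×10^-6 = 1.62×10^6
Re > 4000 → turbulent; ε/D = 1.76×10^-5
Swamee-Jain: f = 0.01128

Re ≈ 1.62×10^6; turbulent; f ≈ 0.0113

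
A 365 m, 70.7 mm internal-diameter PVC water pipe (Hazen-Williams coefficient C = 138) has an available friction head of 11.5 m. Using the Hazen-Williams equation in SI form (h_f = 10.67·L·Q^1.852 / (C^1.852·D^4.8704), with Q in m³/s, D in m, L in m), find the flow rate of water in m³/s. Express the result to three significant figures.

Q ≈ 0.00560 m³/s

Rearranging: Q = [h_f·C^1.852·D^4.8704 / (10.67·L)]^(1/1.852)
Q = [11.5·138^1.852·0.0707^4.8704 / (10.67·365)]^0.540 = 0.005599 m³/s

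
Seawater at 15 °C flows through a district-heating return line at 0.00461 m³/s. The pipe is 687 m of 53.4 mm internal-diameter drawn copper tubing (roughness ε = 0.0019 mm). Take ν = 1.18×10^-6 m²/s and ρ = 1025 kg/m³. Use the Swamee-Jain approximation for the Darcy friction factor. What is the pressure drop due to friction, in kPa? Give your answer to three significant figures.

V = 4Q/(πD²) = 4·0.00461/(π·0.0534²) = 2.058 m/s
Re = VD/ν = 2.058·0.0534/1.18×10^-6 = 9.32×10^4 → turbulent
ε/D = 0.0019/53.4 = 3.56×10^-5
Swamee-Jain: f = 0.01834
h_f = f(L/D)V²/(2g) = 0.01834·(687/0.0534)·2.058²/(2·9.81) = 50.95 m
Δp = ρg·h_f = 1025·9.81·50.95 = 512.3 kPa

Δp ≈ 512 kPa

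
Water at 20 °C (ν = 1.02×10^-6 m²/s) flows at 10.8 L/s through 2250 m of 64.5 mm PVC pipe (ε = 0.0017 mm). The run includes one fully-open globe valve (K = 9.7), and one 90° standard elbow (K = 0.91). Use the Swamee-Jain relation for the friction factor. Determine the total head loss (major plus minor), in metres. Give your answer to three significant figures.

H_L ≈ 310 m

V = 4Q/(πD²) = 3.305 m/s; V²/2g = 0.5568 m
Re = 2.09×10^5, ε/D = 2.64×10^-5 → f = 0.01565 (Swamee-Jain)
Major: h_f = f(L/D)·V²/2g = 0.01565·34884·0.5568 = 303.9 m
Minor: ΣK = 10.6; h_m = ΣK·V²/2g = 5.908 m
Total H_L = 303.9 + 5.908 = 309.8 m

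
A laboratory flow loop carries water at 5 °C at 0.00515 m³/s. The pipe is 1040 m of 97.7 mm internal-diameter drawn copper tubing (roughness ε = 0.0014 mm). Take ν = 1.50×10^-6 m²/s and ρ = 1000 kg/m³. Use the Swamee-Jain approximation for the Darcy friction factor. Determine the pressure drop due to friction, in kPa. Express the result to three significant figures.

V = 4Q/(πD²) = 4·0.00515/(π·0.0977²) = 0.6870 m/s
Re = VD/ν = 0.6870·0.0977/1.50×10^-6 = 4.47×10^4 → turbulent
ε/D = 0.0014/97.7 = 1.43×10^-5
Swamee-Jain: f = 0.02135
h_f = f(L/D)V²/(2g) = 0.02135·(1040/0.0977)·0.6870²/(2·9.81) = 5.465 m
Δp = ρg·h_f = 1000·9.81·5.465 = 53.61 kPa

Δp ≈ 53.6 kPa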